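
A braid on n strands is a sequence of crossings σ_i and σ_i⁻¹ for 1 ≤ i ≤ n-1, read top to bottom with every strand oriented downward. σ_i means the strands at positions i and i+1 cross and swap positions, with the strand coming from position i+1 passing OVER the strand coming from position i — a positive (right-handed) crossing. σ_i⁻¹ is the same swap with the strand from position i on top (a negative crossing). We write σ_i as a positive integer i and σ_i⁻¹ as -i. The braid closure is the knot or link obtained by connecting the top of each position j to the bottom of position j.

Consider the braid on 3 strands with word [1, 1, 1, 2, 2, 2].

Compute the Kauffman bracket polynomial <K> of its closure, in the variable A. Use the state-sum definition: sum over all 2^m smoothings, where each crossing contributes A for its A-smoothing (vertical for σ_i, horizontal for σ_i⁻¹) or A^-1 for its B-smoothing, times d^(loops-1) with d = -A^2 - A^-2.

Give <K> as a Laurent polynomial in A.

Braid: s1 s1 s1 s2 s2 s2 on 3 strands, 6 crossings.
Writhe w = (#positive) - (#negative) = 6 - 0 = 6.
State-sum expansion of <K>. There are 2^6 = 64 states.
For each crossing: s=0 is the vertical smoothing, s=1 horizontal. Crossing k contributes A^(sign_k * (1 - 2*s_k)); loop factor d = -A^2 - A^-2.
Tabulate the states by total A-exponent and number of loops L (A-exp: L × count):
  A^6: L=3 ×1
  A^4: L=2 ×6
  A^2: L=1 ×9, L=3 ×6
  A^0: L=2 ×18, L=4 ×2
  A^-2: L=3 ×15
  A^-4: L=4 ×6
  A^-6: L=5 ×1
Each group contributes A^e * Σ count * d^(L-1):
Powers of d = -A^2 - A^-2: d^2 = A^4 + 2 + A^-4; d^3 = -A^6 - 3*A^2 - 3*A^-2 - A^-6; d^4 = A^8 + 4*A^4 + 6 + 4*A^-4 + A^-8.
  A^6 * (d^2) = A^10 + 2*A^6 + A^2
  A^4 * (6*d) = -6*A^6 - 6*A^2
  A^2 * (9 + 6*d^2) = 6*A^6 + 21*A^2 + 6*A^-2
  A^0 * (18*d + 2*d^3) = -2*A^6 - 24*A^2 - 24*A^-2 - 2*A^-6
  A^-2 * (15*d^2) = 15*A^2 + 30*A^-2 + 15*A^-6
  A^-4 * (6*d^3) = -6*A^2 - 18*A^-2 - 18*A^-6 - 6*A^-10
  A^-6 * (d^4) = A^2 + 4*A^-2 + 6*A^-6 + 4*A^-10 + A^-14
Summing the groups: <K> = A^10 + 2*A^2 - 2*A^-2 + A^-6 - 2*A^-10 + A^-14

Answer: A^10 + 2*A^2 - 2*A^-2 + A^-6 - 2*A^-10 + A^-14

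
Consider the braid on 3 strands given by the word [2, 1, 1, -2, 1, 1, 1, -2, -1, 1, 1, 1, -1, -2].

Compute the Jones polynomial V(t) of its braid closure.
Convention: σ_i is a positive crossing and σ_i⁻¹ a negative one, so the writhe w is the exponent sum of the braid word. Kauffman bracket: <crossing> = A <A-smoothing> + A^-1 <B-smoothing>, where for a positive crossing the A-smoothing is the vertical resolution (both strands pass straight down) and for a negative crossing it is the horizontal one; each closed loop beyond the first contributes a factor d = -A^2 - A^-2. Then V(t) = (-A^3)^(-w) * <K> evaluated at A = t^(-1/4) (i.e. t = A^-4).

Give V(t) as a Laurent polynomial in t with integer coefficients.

t^8 - 2*t^7 + 3*t^6 - 4*t^5 + 3*t^4 - 3*t^3 + 3*t^2 - t + 1

Derivation:
The presented braid s2 s1 s1 s2^-1 s1 s1 s1 s2^-1 s1^-1 s1 s1 s1 s1^-1 s2^-1 on 3 strands reduces by inverse Markov moves (closure unchanged at each step):
  Deconjugate: the word is γ·β·γ⁻¹ with γ = s2 s1 (prefix) and γ⁻¹ = s1^-1 s2^-1 (suffix); strip both.
Reduced to β = s1 s2^-1 s1 s1 s1 s2^-1 s1^-1 s1 s1 s1 on 3 strands, 10 crossings.
Compute on β:
First cancel adjacent σ_i σ_i⁻¹ pairs (Reidemeister II — same braid, same closure): s1 s2^-1 s1 s1 s1 s2^-1 s1^-1 s1 s1 s1 → s1 s2^-1 s1 s1 s1 s2^-1 s1 s1.
Braid: s1 s2^-1 s1 s1 s1 s2^-1 s1 s1 on 3 strands, 8 crossings.
Writhe w = (#positive) - (#negative) = 6 - 2 = 4.
State-sum expansion of <K>. There are 2^8 = 256 states.
Each crossing splits two ways (0=vertical, 1=horizontal). The state's weight is A^(#A-smoothings - #B-smoothings) * d^(loops - 1).
Tabulate the states by total A-exponent and number of loops L (A-exp: L × count):
  A^8: L=3 ×1
  A^6: L=2 ×8
  A^4: L=1 ×21, L=3 ×7
  A^2: L=2 ×54, L=4 ×2
  A^0: L=3 ×70
  A^-2: L=4 ×56
  A^-4: L=5 ×28
  A^-6: L=6 ×8
  A^-8: L=7 ×1
Each group contributes A^e * Σ count * d^(L-1):
Powers of d = -A^2 - A^-2: d^2 = A^4 + 2 + A^-4; d^3 = -A^6 - 3*A^2 - 3*A^-2 - A^-6; d^4 = A^8 + 4*A^4 + 6 + 4*A^-4 + A^-8; d^5 = -A^10 - 5*A^6 - 10*A^2 - 10*A^-2 - 5*A^-6 - A^-10; d^6 = A^12 + 6*A^8 + 15*A^4 + 20 + 15*A^-4 + 6*A^-8 + A^-12.
  A^8 * (d^2) = A^12 + 2*A^8 + A^4
  A^6 * (8*d) = -8*A^8 - 8*A^4
  A^4 * (21 + 7*d^2) = 7*A^8 + 35*A^4 + 7
  A^2 * (54*d + 2*d^3) = -2*A^8 - 60*A^4 - 60 - 2*A^-4
  A^0 * (70*d^2) = 70*A^4 + 140 + 70*A^-4
  A^-2 * (56*d^3) = -56*A^4 - 168 - 168*A^-4 - 56*A^-8
  A^-4 * (28*d^4) = 28*A^4 + 112 + 168*A^-4 + 112*A^-8 + 28*A^-12
  A^-6 * (8*d^5) = -8*A^4 - 40 - 80*A^-4 - 80*A^-8 - 40*A^-12 - 8*A^-16
  A^-8 * (d^6) = A^4 + 6 + 15*A^-4 + 20*A^-8 + 15*A^-12 + 6*A^-16 + A^-20
Summing the groups: <K> = A^12 - A^8 + 3*A^4 - 3 + 3*A^-4 - 4*A^-8 + 3*A^-12 - 2*A^-16 + A^-20
Normalise by the writhe: (-A^3)^(-w) = (-A^3)^(-4) = A^-12, so f(A) = A^-12 * <K> = 1 - A^-4 + 3*A^-8 - 3*A^-12 + 3*A^-16 - 4*A^-20 + 3*A^-24 - 2*A^-28 + A^-32.
Substitute A = t^(-1/4), i.e. A^e → t^(-e/4): V(t) = t^8 - 2*t^7 + 3*t^6 - 4*t^5 + 3*t^4 - 3*t^3 + 3*t^2 - t + 1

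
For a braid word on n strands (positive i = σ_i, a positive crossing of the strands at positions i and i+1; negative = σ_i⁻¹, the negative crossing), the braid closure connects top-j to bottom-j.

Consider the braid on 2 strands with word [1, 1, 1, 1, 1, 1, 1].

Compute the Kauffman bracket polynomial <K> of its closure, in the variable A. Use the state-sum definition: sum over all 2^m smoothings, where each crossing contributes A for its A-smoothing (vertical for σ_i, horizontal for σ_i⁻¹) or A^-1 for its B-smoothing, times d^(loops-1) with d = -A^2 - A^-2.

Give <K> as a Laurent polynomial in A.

Braid: s1 s1 s1 s1 s1 s1 s1 on 2 strands, 7 crossings.
Writhe w = (#positive) - (#negative) = 7 - 0 = 7.
Computing the Kauffman bracket via state sum. There are 2^7 = 128 states.
For each crossing: s=0 is the vertical smoothing, s=1 horizontal. Crossing k contributes A^(sign_k * (1 - 2*s_k)); loop factor d = -A^2 - A^-2.
Tabulate the states by total A-exponent and number of loops L (A-exp: L × count):
  A^7: L=2 ×1
  A^5: L=1 ×7
  A^3: L=2 ×21
  A^1: L=3 ×35
  A^-1: L=4 ×35
  A^-3: L=5 ×21
  A^-5: L=6 ×7
  A^-7: L=7 ×1
Each group contributes A^e * Σ count * d^(L-1):
Powers of d = -A^2 - A^-2: d^2 = A^4 + 2 + A^-4; d^3 = -A^6 - 3*A^2 - 3*A^-2 - A^-6; d^4 = A^8 + 4*A^4 + 6 + 4*A^-4 + A^-8; d^5 = -A^10 - 5*A^6 - 10*A^2 - 10*A^-2 - 5*A^-6 - A^-10; d^6 = A^12 + 6*A^8 + 15*A^4 + 20 + 15*A^-4 + 6*A^-8 + A^-12.
  A^7 * (d) = -A^9 - A^5
  A^5 * (7) = 7*A^5
  A^3 * (21*d) = -21*A^5 - 21*A
  A^1 * (35*d^2) = 35*A^5 + 70*A + 35*A^-3
  A^-1 * (35*d^3) = -35*A^5 - 105*A - 105*A^-3 - 35*A^-7
  A^-3 * (21*d^4) = 21*A^5 + 84*A + 126*A^-3 + 84*A^-7 + 21*A^-11
  A^-5 * (7*d^5) = -7*A^5 - 35*A - 70*A^-3 - 70*A^-7 - 35*A^-11 - 7*A^-15
  A^-7 * (d^6) = A^5 + 6*A + 15*A^-3 + 20*A^-7 + 15*A^-11 + 6*A^-15 + A^-19
Summing the groups: <K> = -A^9 - A + A^-3 - A^-7 + A^-11 - A^-15 + A^-19

Answer: -A^9 - A + A^-3 - A^-7 + A^-11 - A^-15 + A^-19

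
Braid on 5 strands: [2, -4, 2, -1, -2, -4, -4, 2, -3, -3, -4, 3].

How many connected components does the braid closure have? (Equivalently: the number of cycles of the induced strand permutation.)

3

Derivation:
Track the strand permutation on 5 strands, starting from identity.
  step 1: s2 swaps positions 2,3 -> [1 3 2 4 5]
  step 2: s4^-1 swaps positions 4,5 -> [1 3 2 5 4]
  step 3: s2 swaps positions 2,3 -> [1 2 3 5 4]
  step 4: s1^-1 swaps positions 1,2 -> [2 1 3 5 4]
  step 5: s2^-1 swaps positions 2,3 -> [2 3 1 5 4]
  step 6: s4^-1 swaps positions 4,5 -> [2 3 1 4 5]
  step 7: s4^-1 swaps positions 4,5 -> [2 3 1 5 4]
  step 8: s2 swaps positions 2,3 -> [2 1 3 5 4]
  step 9: s3^-1 swaps positions 3,4 -> [2 1 5 3 4]
  step 10: s3^-1 swaps positions 3,4 -> [2 1 3 5 4]
  step 11: s4^-1 swaps positions 4,5 -> [2 1 3 4 5]
  step 12: s3 swaps positions 3,4 -> [2 1 4 3 5]
Final permutation (position -> original strand): [2 1 4 3 5]
Closure components = cycle count of this permutation = 3.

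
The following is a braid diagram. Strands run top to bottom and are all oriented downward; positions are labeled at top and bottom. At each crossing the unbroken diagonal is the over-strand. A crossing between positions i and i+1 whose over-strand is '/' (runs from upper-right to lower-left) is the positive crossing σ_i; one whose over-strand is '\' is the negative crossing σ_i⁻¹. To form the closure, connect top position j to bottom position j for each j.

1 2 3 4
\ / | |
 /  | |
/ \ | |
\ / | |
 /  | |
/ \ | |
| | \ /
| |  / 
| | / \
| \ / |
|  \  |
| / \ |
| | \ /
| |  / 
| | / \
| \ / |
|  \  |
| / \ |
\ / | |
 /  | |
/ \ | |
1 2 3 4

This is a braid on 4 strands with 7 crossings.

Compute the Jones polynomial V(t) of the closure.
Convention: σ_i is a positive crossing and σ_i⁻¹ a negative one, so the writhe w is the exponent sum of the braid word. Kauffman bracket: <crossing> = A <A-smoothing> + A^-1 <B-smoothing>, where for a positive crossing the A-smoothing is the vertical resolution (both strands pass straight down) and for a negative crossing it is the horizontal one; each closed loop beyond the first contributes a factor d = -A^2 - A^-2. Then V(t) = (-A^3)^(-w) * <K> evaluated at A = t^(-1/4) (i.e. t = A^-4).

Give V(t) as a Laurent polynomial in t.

-t^6 + 2*t^5 - 2*t^4 + 3*t^3 - 3*t^2 + 2*t - 1 + t^-1

Derivation:
Reading the diagram top to bottom ('/'-over between positions i,i+1 = s_i, '\'-over = s_i^-1): braid word = s1 s1 s3 s2^-1 s3 s2^-1 s1.
Braid: s1 s1 s3 s2^-1 s3 s2^-1 s1 on 4 strands, 7 crossings.
Writhe w = (#positive) - (#negative) = 5 - 2 = 3.
Computing the Kauffman bracket via state sum. There are 2^7 = 128 states.
Each crossing splits two ways (0=vertical, 1=horizontal). The state's weight is A^(#A-smoothings - #B-smoothings) * d^(loops - 1).
Tabulate the states by total A-exponent and number of loops L (A-exp: L × count):
  A^7: L=4 ×1
  A^5: L=3 ×7
  A^3: L=2 ×17, L=4 ×4
  A^1: L=1 ×15, L=3 ×19, L=5 ×1
  A^-1: L=2 ×27, L=4 ×8
  A^-3: L=3 ×20, L=5 ×1
  A^-5: L=4 ×7
  A^-7: L=5 ×1
Each group contributes A^e * Σ count * d^(L-1):
Powers of d = -A^2 - A^-2: d^2 = A^4 + 2 + A^-4; d^3 = -A^6 - 3*A^2 - 3*A^-2 - A^-6; d^4 = A^8 + 4*A^4 + 6 + 4*A^-4 + A^-8.
  A^7 * (d^3) = -A^13 - 3*A^9 - 3*A^5 - A
  A^5 * (7*d^2) = 7*A^9 + 14*A^5 + 7*A
  A^3 * (17*d + 4*d^3) = -4*A^9 - 29*A^5 - 29*A - 4*A^-3
  A^1 * (15 + 19*d^2 + d^4) = A^9 + 23*A^5 + 59*A + 23*A^-3 + A^-7
  A^-1 * (27*d + 8*d^3) = -8*A^5 - 51*A - 51*A^-3 - 8*A^-7
  A^-3 * (20*d^2 + d^4) = A^5 + 24*A + 46*A^-3 + 24*A^-7 + A^-11
  A^-5 * (7*d^3) = -7*A - 21*A^-3 - 21*A^-7 - 7*A^-11
  A^-7 * (d^4) = A + 4*A^-3 + 6*A^-7 + 4*A^-11 + A^-15
Summing the groups: <K> = -A^13 + A^9 - 2*A^5 + 3*A - 3*A^-3 + 2*A^-7 - 2*A^-11 + A^-15
Normalise by the writhe: (-A^3)^(-w) = (-A^3)^(-3) = -A^-9, so f(A) = -A^-9 * <K> = A^4 - 1 + 2*A^-4 - 3*A^-8 + 3*A^-12 - 2*A^-16 + 2*A^-20 - A^-24.
Substitute A = t^(-1/4), i.e. A^e → t^(-e/4): V(t) = -t^6 + 2*t^5 - 2*t^4 + 3*t^3 - 3*t^2 + 2*t - 1 + t^-1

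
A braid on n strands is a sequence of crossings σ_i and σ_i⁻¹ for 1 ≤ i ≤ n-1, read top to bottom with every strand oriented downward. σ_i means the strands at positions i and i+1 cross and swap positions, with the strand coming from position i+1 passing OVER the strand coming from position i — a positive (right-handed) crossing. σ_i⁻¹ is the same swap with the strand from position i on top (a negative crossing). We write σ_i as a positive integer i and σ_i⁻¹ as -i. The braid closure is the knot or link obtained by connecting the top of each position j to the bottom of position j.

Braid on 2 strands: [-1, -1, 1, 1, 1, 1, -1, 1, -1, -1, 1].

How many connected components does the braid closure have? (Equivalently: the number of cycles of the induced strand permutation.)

1

Derivation:
Track the strand permutation on 2 strands, starting from identity.
  step 1: s1^-1 swaps positions 1,2 -> [2 1]
  step 2: s1^-1 swaps positions 1,2 -> [1 2]
  step 3: s1 swaps positions 1,2 -> [2 1]
  step 4: s1 swaps positions 1,2 -> [1 2]
  step 5: s1 swaps positions 1,2 -> [2 1]
  step 6: s1 swaps positions 1,2 -> [1 2]
  step 7: s1^-1 swaps positions 1,2 -> [2 1]
  step 8: s1 swaps positions 1,2 -> [1 2]
  step 9: s1^-1 swaps positions 1,2 -> [2 1]
  step 10: s1^-1 swaps positions 1,2 -> [1 2]
  step 11: s1 swaps positions 1,2 -> [2 1]
Final permutation (position -> original strand): [2 1]
Closure components = cycle count of this permutation = 1.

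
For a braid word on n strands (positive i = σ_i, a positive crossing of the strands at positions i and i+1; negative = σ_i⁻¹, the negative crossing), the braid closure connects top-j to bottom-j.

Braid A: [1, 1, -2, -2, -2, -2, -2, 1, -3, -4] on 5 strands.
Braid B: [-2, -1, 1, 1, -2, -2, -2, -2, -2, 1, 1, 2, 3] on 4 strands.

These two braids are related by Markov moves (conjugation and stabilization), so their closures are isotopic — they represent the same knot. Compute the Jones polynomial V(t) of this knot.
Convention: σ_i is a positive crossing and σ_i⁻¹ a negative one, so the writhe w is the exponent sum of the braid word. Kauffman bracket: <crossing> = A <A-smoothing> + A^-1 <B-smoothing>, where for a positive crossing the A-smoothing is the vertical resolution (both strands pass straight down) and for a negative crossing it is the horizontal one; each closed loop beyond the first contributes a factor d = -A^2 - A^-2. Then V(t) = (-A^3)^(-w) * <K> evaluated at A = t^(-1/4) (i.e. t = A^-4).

-t^2 + t - 1 + 3*t^-1 - 2*t^-2 + 3*t^-3 - 2*t^-4 + t^-5 - t^-6

Derivation:
Markov-equivalent braids have isotopic closures, hence identical knot invariants. Strip the Markov moves from each word to reach a common short braid β, then compute V(t) once on β.
Braid A: s1 s1 s2^-1 s2^-1 s2^-1 s2^-1 s2^-1 s1 s3^-1 s4^-1 on 5 strands reduces by inverse Markov moves (closure unchanged at each step):
  Destabilize: the word has the form β·s4^-1 where s4^-1 occurs only as the final letter (β ∈ B_4); drop it and the last strand → 4 strands.
  Destabilize: the word has the form β·s3^-1 where s3^-1 occurs only as the final letter (β ∈ B_3); drop it and the last strand → 3 strands.
Reduced to β = s1 s1 s2^-1 s2^-1 s2^-1 s2^-1 s2^-1 s1 on 3 strands, 8 crossings.
Braid B: s2^-1 s1^-1 s1 s1 s2^-1 s2^-1 s2^-1 s2^-1 s2^-1 s1 s1 s2 s3 on 4 strands reduces by inverse Markov moves (closure unchanged at each step):
  Destabilize: the word has the form β·s3 where s3 occurs only as the final letter (β ∈ B_3); drop it and the last strand → 3 strands.
  Deconjugate: the word is γ·β·γ⁻¹ with γ = s2^-1 s1^-1 (prefix) and γ⁻¹ = s1 s2 (suffix); strip both.
Reduced to β = s1 s1 s2^-1 s2^-1 s2^-1 s2^-1 s2^-1 s1 on 3 strands, 8 crossings.
Both give the same β = s1 s1 s2^-1 s2^-1 s2^-1 s2^-1 s2^-1 s1 on 3 strands, so one state sum suffices:
Braid: s1 s1 s2^-1 s2^-1 s2^-1 s2^-1 s2^-1 s1 on 3 strands, 8 crossings.
Writhe w = (#positive) - (#negative) = 3 - 5 = -2.
Computing the Kauffman bracket via state sum. There are 2^8 = 256 states.
For each crossing: s=0 is the vertical smoothing, s=1 horizontal. Crossing k contributes A^(sign_k * (1 - 2*s_k)); loop factor d = -A^2 - A^-2.
Tabulate the states by total A-exponent and number of loops L (A-exp: L × count):
  A^8: L=6 ×1
  A^6: L=5 ×8
  A^4: L=4 ×25, L=6 ×3
  A^2: L=3 ×40, L=5 ×15, L=7 ×1
  A^0: L=2 ×35, L=4 ×30, L=6 ×5
  A^-2: L=1 ×15, L=3 ×31, L=5 ×10
  A^-4: L=2 ×18, L=4 ×10
  A^-6: L=3 ×8
  A^-8: L=4 ×1
Each group contributes A^e * Σ count * d^(L-1):
Powers of d = -A^2 - A^-2: d^2 = A^4 + 2 + A^-4; d^3 = -A^6 - 3*A^2 - 3*A^-2 - A^-6; d^4 = A^8 + 4*A^4 + 6 + 4*A^-4 + A^-8; d^5 = -A^10 - 5*A^6 - 10*A^2 - 10*A^-2 - 5*A^-6 - A^-10; d^6 = A^12 + 6*A^8 + 15*A^4 + 20 + 15*A^-4 + 6*A^-8 + A^-12.
  A^8 * (d^5) = -A^18 - 5*A^14 - 10*A^10 - 10*A^6 - 5*A^2 - A^-2
  A^6 * (8*d^4) = 8*A^14 + 32*A^10 + 48*A^6 + 32*A^2 + 8*A^-2
  A^4 * (25*d^3 + 3*d^5) = -3*A^14 - 40*A^10 - 105*A^6 - 105*A^2 - 40*A^-2 - 3*A^-6
  A^2 * (40*d^2 + 15*d^4 + d^6) = A^14 + 21*A^10 + 115*A^6 + 190*A^2 + 115*A^-2 + 21*A^-6 + A^-10
  A^0 * (35*d + 30*d^3 + 5*d^5) = -5*A^10 - 55*A^6 - 175*A^2 - 175*A^-2 - 55*A^-6 - 5*A^-10
  A^-2 * (15 + 31*d^2 + 10*d^4) = 10*A^6 + 71*A^2 + 137*A^-2 + 71*A^-6 + 10*A^-10
  A^-4 * (18*d + 10*d^3) = -10*A^2 - 48*A^-2 - 48*A^-6 - 10*A^-10
  A^-6 * (8*d^2) = 8*A^-2 + 16*A^-6 + 8*A^-10
  A^-8 * (d^3) = -A^-2 - 3*A^-6 - 3*A^-10 - A^-14
Summing the groups: <K> = -A^18 + A^14 - 2*A^10 + 3*A^6 - 2*A^2 + 3*A^-2 - A^-6 + A^-10 - A^-14
Normalise by the writhe: (-A^3)^(-w) = (-A^3)^(2) = A^6, so f(A) = A^6 * <K> = -A^24 + A^20 - 2*A^16 + 3*A^12 - 2*A^8 + 3*A^4 - 1 + A^-4 - A^-8.
Substitute A = t^(-1/4), i.e. A^e → t^(-e/4): V(t) = -t^2 + t - 1 + 3*t^-1 - 2*t^-2 + 3*t^-3 - 2*t^-4 + t^-5 - t^-6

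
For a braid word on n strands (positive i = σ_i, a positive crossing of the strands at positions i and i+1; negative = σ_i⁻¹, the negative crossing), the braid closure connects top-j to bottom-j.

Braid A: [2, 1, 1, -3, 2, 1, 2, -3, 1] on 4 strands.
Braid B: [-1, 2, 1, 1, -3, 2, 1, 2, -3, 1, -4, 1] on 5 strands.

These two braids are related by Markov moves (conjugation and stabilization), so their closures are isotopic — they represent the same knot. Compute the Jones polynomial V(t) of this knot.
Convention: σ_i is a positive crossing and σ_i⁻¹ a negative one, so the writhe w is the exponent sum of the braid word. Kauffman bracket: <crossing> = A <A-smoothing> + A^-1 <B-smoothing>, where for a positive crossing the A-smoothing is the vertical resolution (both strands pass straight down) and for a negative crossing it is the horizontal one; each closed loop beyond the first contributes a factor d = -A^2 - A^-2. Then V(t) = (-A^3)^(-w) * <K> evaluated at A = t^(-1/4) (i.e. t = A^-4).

Markov-equivalent braids have isotopic closures, hence identical knot invariants. Strip the Markov moves from each word to reach a common short braid β, then compute V(t) once on β.
Braid A: s2 s1 s1 s3^-1 s2 s1 s2 s3^-1 s1 on 4 strands has no conjugating prefix/suffix or stabilization to strip; take β = s2 s1 s1 s3^-1 s2 s1 s2 s3^-1 s1.
Braid B: s1^-1 s2 s1 s1 s3^-1 s2 s1 s2 s3^-1 s1 s4^-1 s1 on 5 strands reduces by inverse Markov moves (closure unchanged at each step):
  Deconjugate: the word is γ·β·γ⁻¹ with γ = s1^-1 (prefix) and γ⁻¹ = s1 (suffix); strip both.
  Destabilize: the word has the form β·s4^-1 where s4^-1 occurs only as the final letter (β ∈ B_4); drop it and the last strand → 4 strands.
Reduced to β = s2 s1 s1 s3^-1 s2 s1 s2 s3^-1 s1 on 4 strands, 9 crossings.
Both give the same β = s2 s1 s1 s3^-1 s2 s1 s2 s3^-1 s1 on 4 strands, so one state sum suffices:
Braid: s2 s1 s1 s3^-1 s2 s1 s2 s3^-1 s1 on 4 strands, 9 crossings.
Writhe w = (#positive) - (#negative) = 7 - 2 = 5.
State-sum expansion of <K>. There are 2^9 = 512 states.
Smooth each crossing (0=||, 1=⌣⌢); contribution A^(Σ sign_k(1-2s_k)) * d^(L-1).
Tabulate the states by total A-exponent and number of loops L (A-exp: L × count):
  A^9: L=4 ×1
  A^7: L=3 ×9
  A^5: L=2 ×28, L=4 ×8
  A^3: L=1 ×32, L=3 ×48, L=5 ×4
  A^1: L=2 ×91, L=4 ×34, L=6 ×1
  A^-1: L=1 ×23, L=3 ×92, L=5 ×11
  A^-3: L=2 ×43, L=4 ×40, L=6 ×1
  A^-5: L=1 ×4, L=3 ×26, L=5 ×6
  A^-7: L=2 ×4, L=4 ×5
  A^-9: L=3 ×1
Each group contributes A^e * Σ count * d^(L-1):
Powers of d = -A^2 - A^-2: d^2 = A^4 + 2 + A^-4; d^3 = -A^6 - 3*A^2 - 3*A^-2 - A^-6; d^4 = A^8 + 4*A^4 + 6 + 4*A^-4 + A^-8; d^5 = -A^10 - 5*A^6 - 10*A^2 - 10*A^-2 - 5*A^-6 - A^-10.
  A^9 * (d^3) = -A^15 - 3*A^11 - 3*A^7 - A^3
  A^7 * (9*d^2) = 9*A^11 + 18*A^7 + 9*A^3
  A^5 * (28*d + 8*d^3) = -8*A^11 - 52*A^7 - 52*A^3 - 8*A^-1
  A^3 * (32 + 48*d^2 + 4*d^4) = 4*A^11 + 64*A^7 + 152*A^3 + 64*A^-1 + 4*A^-5
  A^1 * (91*d + 34*d^3 + d^5) = -A^11 - 39*A^7 - 203*A^3 - 203*A^-1 - 39*A^-5 - A^-9
  A^-1 * (23 + 92*d^2 + 11*d^4) = 11*A^7 + 136*A^3 + 273*A^-1 + 136*A^-5 + 11*A^-9
  A^-3 * (43*d + 40*d^3 + d^5) = -A^7 - 45*A^3 - 173*A^-1 - 173*A^-5 - 45*A^-9 - A^-13
  A^-5 * (4 + 26*d^2 + 6*d^4) = 6*A^3 + 50*A^-1 + 92*A^-5 + 50*A^-9 + 6*A^-13
  A^-7 * (4*d + 5*d^3) = -5*A^-1 - 19*A^-5 - 19*A^-9 - 5*A^-13
  A^-9 * (d^2) = A^-5 + 2*A^-9 + A^-13
Summing the groups: <K> = -A^15 + A^11 - 2*A^7 + 2*A^3 - 2*A^-1 + 2*A^-5 - 2*A^-9 + A^-13
Normalise by the writhe: (-A^3)^(-w) = (-A^3)^(-5) = -A^-15, so f(A) = -A^-15 * <K> = 1 - A^-4 + 2*A^-8 - 2*A^-12 + 2*A^-16 - 2*A^-20 + 2*A^-24 - A^-28.
Substitute A = t^(-1/4), i.e. A^e → t^(-e/4): V(t) = -t^7 + 2*t^6 - 2*t^5 + 2*t^4 - 2*t^3 + 2*t^2 - t + 1

Answer: -t^7 + 2*t^6 - 2*t^5 + 2*t^4 - 2*t^3 + 2*t^2 - t + 1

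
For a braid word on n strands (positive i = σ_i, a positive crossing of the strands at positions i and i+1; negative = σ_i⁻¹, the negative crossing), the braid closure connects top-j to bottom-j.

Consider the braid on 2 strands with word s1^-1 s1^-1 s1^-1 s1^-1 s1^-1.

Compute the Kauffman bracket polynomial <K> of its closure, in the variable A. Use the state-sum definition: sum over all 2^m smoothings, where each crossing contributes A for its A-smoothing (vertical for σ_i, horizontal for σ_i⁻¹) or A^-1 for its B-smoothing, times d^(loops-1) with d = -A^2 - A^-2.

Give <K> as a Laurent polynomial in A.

Braid: s1^-1 s1^-1 s1^-1 s1^-1 s1^-1 on 2 strands, 5 crossings.
Writhe w = (#positive) - (#negative) = 0 - 5 = -5.
State-sum expansion of <K>. There are 2^5 = 32 states.
Each crossing splits two ways (0=vertical, 1=horizontal). The state's weight is A^(#A-smoothings - #B-smoothings) * d^(loops - 1).
  state 00000: A-exp=-5, loops=2, term = A^-5 * d^1
  state 00001: A-exp=-3, loops=1, term = A^-3 * d^0
  state 00010: A-exp=-3, loops=1, term = A^-3 * d^0
  state 00011: A-exp=-1, loops=2, term = A^-1 * d^1
  state 00100: A-exp=-3, loops=1, term = A^-3 * d^0
  state 00101: A-exp=-1, loops=2, term = A^-1 * d^1
  state 00110: A-exp=-1, loops=2, term = A^-1 * d^1
  state 00111: A-exp=+1, loops=3, term = A^1 * d^2
  state 01000: A-exp=-3, loops=1, term = A^-3 * d^0
  state 01001: A-exp=-1, loops=2, term = A^-1 * d^1
  state 01010: A-exp=-1, loops=2, term = A^-1 * d^1
  state 01011: A-exp=+1, loops=3, term = A^1 * d^2
  state 01100: A-exp=-1, loops=2, term = A^-1 * d^1
  state 01101: A-exp=+1, loops=3, term = A^1 * d^2
  state 01110: A-exp=+1, loops=3, term = A^1 * d^2
  state 01111: A-exp=+3, loops=4, term = A^3 * d^3
  state 10000: A-exp=-3, loops=1, term = A^-3 * d^0
  state 10001: A-exp=-1, loops=2, term = A^-1 * d^1
  state 10010: A-exp=-1, loops=2, term = A^-1 * d^1
  state 10011: A-exp=+1, loops=3, term = A^1 * d^2
  state 10100: A-exp=-1, loops=2, term = A^-1 * d^1
  state 10101: A-exp=+1, loops=3, term = A^1 * d^2
  state 10110: A-exp=+1, loops=3, term = A^1 * d^2
  state 10111: A-exp=+3, loops=4, term = A^3 * d^3
  state 11000: A-exp=-1, loops=2, term = A^-1 * d^1
  state 11001: A-exp=+1, loops=3, term = A^1 * d^2
  state 11010: A-exp=+1, loops=3, term = A^1 * d^2
  state 11011: A-exp=+3, loops=4, term = A^3 * d^3
  state 11100: A-exp=+1, loops=3, term = A^1 * d^2
  state 11101: A-exp=+3, loops=4, term = A^3 * d^3
  state 11110: A-exp=+3, loops=4, term = A^3 * d^3
  state 11111: A-exp=+5, loops=5, term = A^5 * d^4
Collect the terms by A-exponent (count of states per loop number):
Powers of d = -A^2 - A^-2: d^2 = A^4 + 2 + A^-4; d^3 = -A^6 - 3*A^2 - 3*A^-2 - A^-6; d^4 = A^8 + 4*A^4 + 6 + 4*A^-4 + A^-8.
  A^5 * (d^4) = A^13 + 4*A^9 + 6*A^5 + 4*A + A^-3
  A^3 * (5*d^3) = -5*A^9 - 15*A^5 - 15*A - 5*A^-3
  A^1 * (10*d^2) = 10*A^5 + 20*A + 10*A^-3
  A^-1 * (10*d) = -10*A - 10*A^-3
  A^-3 * (5) = 5*A^-3
  A^-5 * (d) = -A^-3 - A^-7
Summing the groups: <K> = A^13 - A^9 + A^5 - A - A^-7

Answer: A^13 - A^9 + A^5 - A - A^-7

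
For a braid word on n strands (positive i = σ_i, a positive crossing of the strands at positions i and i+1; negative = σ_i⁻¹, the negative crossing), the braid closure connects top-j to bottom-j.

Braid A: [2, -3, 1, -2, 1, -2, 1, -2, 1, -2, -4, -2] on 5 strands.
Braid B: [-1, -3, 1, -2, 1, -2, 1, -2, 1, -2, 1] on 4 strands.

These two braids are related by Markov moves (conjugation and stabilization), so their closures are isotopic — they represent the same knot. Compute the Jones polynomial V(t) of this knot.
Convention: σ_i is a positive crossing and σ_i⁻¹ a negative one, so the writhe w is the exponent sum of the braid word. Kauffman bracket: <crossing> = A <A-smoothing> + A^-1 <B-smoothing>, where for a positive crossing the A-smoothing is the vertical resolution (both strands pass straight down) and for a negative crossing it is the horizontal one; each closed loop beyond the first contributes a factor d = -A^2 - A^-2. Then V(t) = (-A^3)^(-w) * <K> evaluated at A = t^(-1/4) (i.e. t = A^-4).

t^4 - 4*t^3 + 6*t^2 - 7*t + 9 - 7*t^-1 + 6*t^-2 - 4*t^-3 + t^-4

Derivation:
Markov-equivalent braids have isotopic closures, hence identical knot invariants. Strip the Markov moves from each word to reach a common short braid β, then compute V(t) once on β.
Braid A: s2 s3^-1 s1 s2^-1 s1 s2^-1 s1 s2^-1 s1 s2^-1 s4^-1 s2^-1 on 5 strands reduces by inverse Markov moves (closure unchanged at each step):
  Deconjugate: the word is γ·β·γ⁻¹ with γ = s2 (prefix) and γ⁻¹ = s2^-1 (suffix); strip both.
  Destabilize: the word has the form β·s4^-1 where s4^-1 occurs only as the final letter (β ∈ B_4); drop it and the last strand → 4 strands.
Reduced to β = s3^-1 s1 s2^-1 s1 s2^-1 s1 s2^-1 s1 s2^-1 on 4 strands, 9 crossings.
Braid B: s1^-1 s3^-1 s1 s2^-1 s1 s2^-1 s1 s2^-1 s1 s2^-1 s1 on 4 strands reduces by inverse Markov moves (closure unchanged at each step):
  Deconjugate: the word is γ·β·γ⁻¹ with γ = s1^-1 (prefix) and γ⁻¹ = s1 (suffix); strip both.
Reduced to β = s3^-1 s1 s2^-1 s1 s2^-1 s1 s2^-1 s1 s2^-1 on 4 strands, 9 crossings.
Both give the same β = s3^-1 s1 s2^-1 s1 s2^-1 s1 s2^-1 s1 s2^-1 on 4 strands, so one state sum suffices:
Braid: s3^-1 s1 s2^-1 s1 s2^-1 s1 s2^-1 s1 s2^-1 on 4 strands, 9 crossings.
Writhe w = (#positive) - (#negative) = 4 - 5 = -1.
Computing the Kauffman bracket via state sum. There are 2^9 = 512 states.
For each crossing: s=0 is the vertical smoothing, s=1 horizontal. Crossing k contributes A^(sign_k * (1 - 2*s_k)); loop factor d = -A^2 - A^-2.
Tabulate the states by total A-exponent and number of loops L (A-exp: L × count):
  A^9: L=5 ×1
  A^7: L=4 ×8, L=6 ×1
  A^5: L=3 ×28, L=5 ×8
  A^3: L=2 ×52, L=4 ×32
  A^1: L=1 ×45, L=3 ×77, L=5 ×4
  A^-1: L=2 ×97, L=4 ×29
  A^-3: L=3 ×80, L=5 ×4
  A^-5: L=4 ×36
  A^-7: L=5 ×9
  A^-9: L=6 ×1
Each group contributes A^e * Σ count * d^(L-1):
Powers of d = -A^2 - A^-2: d^2 = A^4 + 2 + A^-4; d^3 = -A^6 - 3*A^2 - 3*A^-2 - A^-6; d^4 = A^8 + 4*A^4 + 6 + 4*A^-4 + A^-8; d^5 = -A^10 - 5*A^6 - 10*A^2 - 10*A^-2 - 5*A^-6 - A^-10.
  A^9 * (d^4) = A^17 + 4*A^13 + 6*A^9 + 4*A^5 + A
  A^7 * (8*d^3 + d^5) = -A^17 - 13*A^13 - 34*A^9 - 34*A^5 - 13*A - A^-3
  A^5 * (28*d^2 + 8*d^4) = 8*A^13 + 60*A^9 + 104*A^5 + 60*A + 8*A^-3
  A^3 * (52*d + 32*d^3) = -32*A^9 - 148*A^5 - 148*A - 32*A^-3
  A^1 * (45 + 77*d^2 + 4*d^4) = 4*A^9 + 93*A^5 + 223*A + 93*A^-3 + 4*A^-7
  A^-1 * (97*d + 29*d^3) = -29*A^5 - 184*A - 184*A^-3 - 29*A^-7
  A^-3 * (80*d^2 + 4*d^4) = 4*A^5 + 96*A + 184*A^-3 + 96*A^-7 + 4*A^-11
  A^-5 * (36*d^3) = -36*A - 108*A^-3 - 108*A^-7 - 36*A^-11
  A^-7 * (9*d^4) = 9*A + 36*A^-3 + 54*A^-7 + 36*A^-11 + 9*A^-15
  A^-9 * (d^5) = -A - 5*A^-3 - 10*A^-7 - 10*A^-11 - 5*A^-15 - A^-19
Summing the groups: <K> = -A^13 + 4*A^9 - 6*A^5 + 7*A - 9*A^-3 + 7*A^-7 - 6*A^-11 + 4*A^-15 - A^-19
Normalise by the writhe: (-A^3)^(-w) = (-A^3)^(1) = -A^3, so f(A) = -A^3 * <K> = A^16 - 4*A^12 + 6*A^8 - 7*A^4 + 9 - 7*A^-4 + 6*A^-8 - 4*A^-12 + A^-16.
Substitute A = t^(-1/4), i.e. A^e → t^(-e/4): V(t) = t^4 - 4*t^3 + 6*t^2 - 7*t + 9 - 7*t^-1 + 6*t^-2 - 4*t^-3 + t^-4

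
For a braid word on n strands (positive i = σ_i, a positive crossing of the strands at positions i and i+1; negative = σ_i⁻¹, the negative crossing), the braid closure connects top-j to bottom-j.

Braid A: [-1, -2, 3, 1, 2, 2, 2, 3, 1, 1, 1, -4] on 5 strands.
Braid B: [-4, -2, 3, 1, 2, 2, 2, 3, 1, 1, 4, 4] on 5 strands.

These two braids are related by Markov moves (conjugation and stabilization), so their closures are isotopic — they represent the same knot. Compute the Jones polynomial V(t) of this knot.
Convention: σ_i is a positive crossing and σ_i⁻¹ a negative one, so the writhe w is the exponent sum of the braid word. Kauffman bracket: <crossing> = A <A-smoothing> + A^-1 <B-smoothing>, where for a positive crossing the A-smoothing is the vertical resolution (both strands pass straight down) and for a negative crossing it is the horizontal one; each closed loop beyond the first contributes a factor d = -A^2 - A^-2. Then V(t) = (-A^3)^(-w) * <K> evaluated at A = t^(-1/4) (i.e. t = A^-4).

t^10 - 3*t^9 + 4*t^8 - 6*t^7 + 6*t^6 - 5*t^5 + 5*t^4 - 2*t^3 + t^2

Derivation:
Markov-equivalent braids have isotopic closures, hence identical knot invariants. Strip the Markov moves from each word to reach a common short braid β, then compute V(t) once on β.
Braid A: s1^-1 s2^-1 s3 s1 s2 s2 s2 s3 s1 s1 s1 s4^-1 on 5 strands reduces by inverse Markov moves (closure unchanged at each step):
  Destabilize: the word has the form β·s4^-1 where s4^-1 occurs only as the final letter (β ∈ B_4); drop it and the last strand → 4 strands.
  Deconjugate: the word is γ·β·γ⁻¹ with γ = s1^-1 (prefix) and γ⁻¹ = s1 (suffix); strip both.
Reduced to β = s2^-1 s3 s1 s2 s2 s2 s3 s1 s1 on 4 strands, 9 crossings.
Braid B: s4^-1 s2^-1 s3 s1 s2 s2 s2 s3 s1 s1 s4 s4 on 5 strands reduces by inverse Markov moves (closure unchanged at each step):
  Deconjugate: the word is γ·β·γ⁻¹ with γ = s4^-1 (prefix) and γ⁻¹ = s4 (suffix); strip both.
  Destabilize: the word has the form β·s4 where s4 occurs only as the final letter (β ∈ B_4); drop it and the last strand → 4 strands.
Reduced to β = s2^-1 s3 s1 s2 s2 s2 s3 s1 s1 on 4 strands, 9 crossings.
Both give the same β = s2^-1 s3 s1 s2 s2 s2 s3 s1 s1 on 4 strands, so one state sum suffices:
Braid: s2^-1 s3 s1 s2 s2 s2 s3 s1 s1 on 4 strands, 9 crossings.
Writhe w = (#positive) - (#negative) = 8 - 1 = 7.
State-sum expansion of <K>. There are 2^9 = 512 states.
For each crossing: s=0 is the vertical smoothing, s=1 horizontal. Crossing k contributes A^(sign_k * (1 - 2*s_k)); loop factor d = -A^2 - A^-2.
Tabulate the states by total A-exponent and number of loops L (A-exp: L × count):
  A^9: L=3 ×1
  A^7: L=2 ×5, L=4 ×4
  A^5: L=1 ×6, L=3 ×27, L=5 ×3
  A^3: L=2 ×57, L=4 ×26, L=6 ×1
  A^1: L=1 ×39, L=3 ×77, L=5 ×10
  A^-1: L=2 ×81, L=4 ×44, L=6 ×1
  A^-3: L=3 ×73, L=5 ×11
  A^-5: L=4 ×35, L=6 ×1
  A^-7: L=5 ×9
  A^-9: L=6 ×1
Each group contributes A^e * Σ count * d^(L-1):
Powers of d = -A^2 - A^-2: d^2 = A^4 + 2 + A^-4; d^3 = -A^6 - 3*A^2 - 3*A^-2 - A^-6; d^4 = A^8 + 4*A^4 + 6 + 4*A^-4 + A^-8; d^5 = -A^10 - 5*A^6 - 10*A^2 - 10*A^-2 - 5*A^-6 - A^-10.
  A^9 * (d^2) = A^13 + 2*A^9 + A^5
  A^7 * (5*d + 4*d^3) = -4*A^13 - 17*A^9 - 17*A^5 - 4*A
  A^5 * (6 + 27*d^2 + 3*d^4) = 3*A^13 + 39*A^9 + 78*A^5 + 39*A + 3*A^-3
  A^3 * (57*d + 26*d^3 + d^5) = -A^13 - 31*A^9 - 145*A^5 - 145*A - 31*A^-3 - A^-7
  A^1 * (39 + 77*d^2 + 10*d^4) = 10*A^9 + 117*A^5 + 253*A + 117*A^-3 + 10*A^-7
  A^-1 * (81*d + 44*d^3 + d^5) = -A^9 - 49*A^5 - 223*A - 223*A^-3 - 49*A^-7 - A^-11
  A^-3 * (73*d^2 + 11*d^4) = 11*A^5 + 117*A + 212*A^-3 + 117*A^-7 + 11*A^-11
  A^-5 * (35*d^3 + d^5) = -A^5 - 40*A - 115*A^-3 - 115*A^-7 - 40*A^-11 - A^-15
  A^-7 * (9*d^4) = 9*A + 36*A^-3 + 54*A^-7 + 36*A^-11 + 9*A^-15
  A^-9 * (d^5) = -A - 5*A^-3 - 10*A^-7 - 10*A^-11 - 5*A^-15 - A^-19
Summing the groups: <K> = -A^13 + 2*A^9 - 5*A^5 + 5*A - 6*A^-3 + 6*A^-7 - 4*A^-11 + 3*A^-15 - A^-19
Normalise by the writhe: (-A^3)^(-w) = (-A^3)^(-7) = -A^-21, so f(A) = -A^-21 * <K> = A^-8 - 2*A^-12 + 5*A^-16 - 5*A^-20 + 6*A^-24 - 6*A^-28 + 4*A^-32 - 3*A^-36 + A^-40.
Substitute A = t^(-1/4), i.e. A^e → t^(-e/4): V(t) = t^10 - 3*t^9 + 4*t^8 - 6*t^7 + 6*t^6 - 5*t^5 + 5*t^4 - 2*t^3 + t^2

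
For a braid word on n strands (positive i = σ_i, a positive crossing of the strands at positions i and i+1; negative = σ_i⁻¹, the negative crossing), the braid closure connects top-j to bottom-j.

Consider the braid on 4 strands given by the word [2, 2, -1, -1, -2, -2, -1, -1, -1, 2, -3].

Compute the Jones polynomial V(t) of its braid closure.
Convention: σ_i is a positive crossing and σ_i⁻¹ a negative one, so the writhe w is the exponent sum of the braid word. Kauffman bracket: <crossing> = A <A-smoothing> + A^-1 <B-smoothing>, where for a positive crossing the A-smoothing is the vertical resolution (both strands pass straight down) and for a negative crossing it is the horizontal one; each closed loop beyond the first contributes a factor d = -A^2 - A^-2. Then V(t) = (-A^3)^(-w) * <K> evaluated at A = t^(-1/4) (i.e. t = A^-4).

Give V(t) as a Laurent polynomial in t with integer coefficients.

-1 + 3*t^-1 - 4*t^-2 + 6*t^-3 - 5*t^-4 + 5*t^-5 - 4*t^-6 + 2*t^-7 - t^-8

Derivation:
The presented braid s2 s2 s1^-1 s1^-1 s2^-1 s2^-1 s1^-1 s1^-1 s1^-1 s2 s3^-1 on 4 strands reduces by inverse Markov moves (closure unchanged at each step):
  Destabilize: the word has the form β·s3^-1 where s3^-1 occurs only as the final letter (β ∈ B_3); drop it and the last strand → 3 strands.
Reduced to β = s2 s2 s1^-1 s1^-1 s2^-1 s2^-1 s1^-1 s1^-1 s1^-1 s2 on 3 strands, 10 crossings.
Compute on β:
Braid: s2 s2 s1^-1 s1^-1 s2^-1 s2^-1 s1^-1 s1^-1 s1^-1 s2 on 3 strands, 10 crossings.
Writhe w = (#positive) - (#negative) = 3 - 7 = -4.
Computing the Kauffman bracket via state sum. There are 2^10 = 1024 states.
For each crossing: s=0 is the vertical smoothing, s=1 horizontal. Crossing k contributes A^(sign_k * (1 - 2*s_k)); loop factor d = -A^2 - A^-2.
Tabulate the states by total A-exponent and number of loops L (A-exp: L × count):
  A^10: L=6 ×1
  A^8: L=5 ×10
  A^6: L=4 ×41, L=6 ×4
  A^4: L=3 ×87, L=5 ×32, L=7 ×1
  A^2: L=2 ×97, L=4 ×100, L=6 ×13
  A^0: L=1 ×46, L=3 ×152, L=5 ×52, L=7 ×2
  A^-2: L=2 ×103, L=4 ×96, L=6 ×11
  A^-4: L=1 ×15, L=3 ×79, L=5 ×26
  A^-6: L=2 ×18, L=4 ×26, L=6 ×1
  A^-8: L=3 ×8, L=5 ×2
  A^-10: L=4 ×1
Each group contributes A^e * Σ count * d^(L-1):
Powers of d = -A^2 - A^-2: d^2 = A^4 + 2 + A^-4; d^3 = -A^6 - 3*A^2 - 3*A^-2 - A^-6; d^4 = A^8 + 4*A^4 + 6 + 4*A^-4 + A^-8; d^5 = -A^10 - 5*A^6 - 10*A^2 - 10*A^-2 - 5*A^-6 - A^-10; d^6 = A^12 + 6*A^8 + 15*A^4 + 20 + 15*A^-4 + 6*A^-8 + A^-12.
  A^10 * (d^5) = -A^20 - 5*A^16 - 10*A^12 - 10*A^8 - 5*A^4 - 1
  A^8 * (10*d^4) = 10*A^16 + 40*A^12 + 60*A^8 + 40*A^4 + 10
  A^6 * (41*d^3 + 4*d^5) = -4*A^16 - 61*A^12 - 163*A^8 - 163*A^4 - 61 - 4*A^-4
  A^4 * (87*d^2 + 32*d^4 + d^6) = A^16 + 38*A^12 + 230*A^8 + 386*A^4 + 230 + 38*A^-4 + A^-8
  A^2 * (97*d + 100*d^3 + 13*d^5) = -13*A^12 - 165*A^8 - 527*A^4 - 527 - 165*A^-4 - 13*A^-8
  A^0 * (46 + 152*d^2 + 52*d^4 + 2*d^6) = 2*A^12 + 64*A^8 + 390*A^4 + 702 + 390*A^-4 + 64*A^-8 + 2*A^-12
  A^-2 * (103*d + 96*d^3 + 11*d^5) = -11*A^8 - 151*A^4 - 501 - 501*A^-4 - 151*A^-8 - 11*A^-12
  A^-4 * (15 + 79*d^2 + 26*d^4) = 26*A^4 + 183 + 329*A^-4 + 183*A^-8 + 26*A^-12
  A^-6 * (18*d + 26*d^3 + d^5) = -A^4 - 31 - 106*A^-4 - 106*A^-8 - 31*A^-12 - A^-16
  A^-8 * (8*d^2 + 2*d^4) = 2 + 16*A^-4 + 28*A^-8 + 16*A^-12 + 2*A^-16
  A^-10 * (d^3) = -A^-4 - 3*A^-8 - 3*A^-12 - A^-16
Summing the groups: <K> = -A^20 + 2*A^16 - 4*A^12 + 5*A^8 - 5*A^4 + 6 - 4*A^-4 + 3*A^-8 - A^-12
Normalise by the writhe: (-A^3)^(-w) = (-A^3)^(4) = A^12, so f(A) = A^12 * <K> = -A^32 + 2*A^28 - 4*A^24 + 5*A^20 - 5*A^16 + 6*A^12 - 4*A^8 + 3*A^4 - 1.
Substitute A = t^(-1/4), i.e. A^e → t^(-e/4): V(t) = -1 + 3*t^-1 - 4*t^-2 + 6*t^-3 - 5*t^-4 + 5*t^-5 - 4*t^-6 + 2*t^-7 - t^-8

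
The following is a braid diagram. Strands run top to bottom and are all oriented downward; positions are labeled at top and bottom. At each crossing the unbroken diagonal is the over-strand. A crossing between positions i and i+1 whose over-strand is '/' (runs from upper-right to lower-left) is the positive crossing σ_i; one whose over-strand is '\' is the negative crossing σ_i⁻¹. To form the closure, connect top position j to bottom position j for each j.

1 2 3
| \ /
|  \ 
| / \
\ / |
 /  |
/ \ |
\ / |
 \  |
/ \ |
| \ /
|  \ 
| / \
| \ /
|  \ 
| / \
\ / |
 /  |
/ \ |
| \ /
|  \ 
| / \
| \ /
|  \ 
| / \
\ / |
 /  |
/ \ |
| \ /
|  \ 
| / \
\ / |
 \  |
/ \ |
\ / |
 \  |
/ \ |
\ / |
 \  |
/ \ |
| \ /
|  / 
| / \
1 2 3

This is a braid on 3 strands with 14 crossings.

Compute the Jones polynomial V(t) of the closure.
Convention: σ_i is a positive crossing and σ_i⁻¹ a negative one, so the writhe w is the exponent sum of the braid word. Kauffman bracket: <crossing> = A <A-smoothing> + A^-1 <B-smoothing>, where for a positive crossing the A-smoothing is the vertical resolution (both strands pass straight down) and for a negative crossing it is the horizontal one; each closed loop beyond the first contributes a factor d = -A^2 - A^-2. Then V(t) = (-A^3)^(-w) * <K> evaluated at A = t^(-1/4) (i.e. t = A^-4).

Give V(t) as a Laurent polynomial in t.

Reading the diagram top to bottom ('/'-over between positions i,i+1 = s_i, '\'-over = s_i^-1): braid word = s2^-1 s1 s1^-1 s2^-1 s2^-1 s1 s2^-1 s2^-1 s1 s2^-1 s1^-1 s1^-1 s1^-1 s2.
The presented braid s2^-1 s1 s1^-1 s2^-1 s2^-1 s1 s2^-1 s2^-1 s1 s2^-1 s1^-1 s1^-1 s1^-1 s2 on 3 strands reduces by inverse Markov moves (closure unchanged at each step):
  Deconjugate: the word is γ·β·γ⁻¹ with γ = s2^-1 s1 (prefix) and γ⁻¹ = s1^-1 s2 (suffix); strip both.
Reduced to β = s1^-1 s2^-1 s2^-1 s1 s2^-1 s2^-1 s1 s2^-1 s1^-1 s1^-1 on 3 strands, 10 crossings.
Compute on β:
Braid: s1^-1 s2^-1 s2^-1 s1 s2^-1 s2^-1 s1 s2^-1 s1^-1 s1^-1 on 3 strands, 10 crossings.
Writhe w = (#positive) - (#negative) = 2 - 8 = -6.
Enumerate smoothing states for the bracket polynomial. There are 2^10 = 1024 states.
Smooth each crossing (0=||, 1=⌣⌢); contribution A^(Σ sign_k(1-2s_k)) * d^(L-1).
Tabulate the states by total A-exponent and number of loops L (A-exp: L × count):
  A^10: L=7 ×1
  A^8: L=6 ×10
  A^6: L=5 ×44, L=7 ×1
  A^4: L=4 ×110, L=6 ×10
  A^2: L=3 ×166, L=5 ×44
  A^0: L=2 ×144, L=4 ×106, L=6 ×2
  A^-2: L=1 ×57, L=3 ×140, L=5 ×13
  A^-4: L=2 ×91, L=4 ×28, L=6 ×1
  A^-6: L=1 ×16, L=3 ×26, L=5 ×3
  A^-8: L=2 ×7, L=4 ×3
  A^-10: L=3 ×1
Each group contributes A^e * Σ count * d^(L-1):
Powers of d = -A^2 - A^-2: d^2 = A^4 + 2 + A^-4; d^3 = -A^6 - 3*A^2 - 3*A^-2 - A^-6; d^4 = A^8 + 4*A^4 + 6 + 4*A^-4 + A^-8; d^5 = -A^10 - 5*A^6 - 10*A^2 - 10*A^-2 - 5*A^-6 - A^-10; d^6 = A^12 + 6*A^8 + 15*A^4 + 20 + 15*A^-4 + 6*A^-8 + A^-12.
  A^10 * (d^6) = A^22 + 6*A^18 + 15*A^14 + 20*A^10 + 15*A^6 + 6*A^2 + A^-2
  A^8 * (10*d^5) = -10*A^18 - 50*A^14 - 100*A^10 - 100*A^6 - 50*A^2 - 10*A^-2
  A^6 * (44*d^4 + d^6) = A^18 + 50*A^14 + 191*A^10 + 284*A^6 + 191*A^2 + 50*A^-2 + A^-6
  A^4 * (110*d^3 + 10*d^5) = -10*A^14 - 160*A^10 - 430*A^6 - 430*A^2 - 160*A^-2 - 10*A^-6
  A^2 * (166*d^2 + 44*d^4) = 44*A^10 + 342*A^6 + 596*A^2 + 342*A^-2 + 44*A^-6
  A^0 * (144*d + 106*d^3 + 2*d^5) = -2*A^10 - 116*A^6 - 482*A^2 - 482*A^-2 - 116*A^-6 - 2*A^-10
  A^-2 * (57 + 140*d^2 + 13*d^4) = 13*A^6 + 192*A^2 + 415*A^-2 + 192*A^-6 + 13*A^-10
  A^-4 * (91*d + 28*d^3 + d^5) = -A^6 - 33*A^2 - 185*A^-2 - 185*A^-6 - 33*A^-10 - A^-14
  A^-6 * (16 + 26*d^2 + 3*d^4) = 3*A^2 + 38*A^-2 + 86*A^-6 + 38*A^-10 + 3*A^-14
  A^-8 * (7*d + 3*d^3) = -3*A^-2 - 16*A^-6 - 16*A^-10 - 3*A^-14
  A^-10 * (d^2) = A^-6 + 2*A^-10 + A^-14
Summing the groups: <K> = A^22 - 3*A^18 + 5*A^14 - 7*A^10 + 7*A^6 - 7*A^2 + 6*A^-2 - 3*A^-6 + 2*A^-10
Normalise by the writhe: (-A^3)^(-w) = (-A^3)^(6) = A^18, so f(A) = A^18 * <K> = A^40 - 3*A^36 + 5*A^32 - 7*A^28 + 7*A^24 - 7*A^20 + 6*A^16 - 3*A^12 + 2*A^8.
Substitute A = t^(-1/4), i.e. A^e → t^(-e/4): V(t) = 2*t^-2 - 3*t^-3 + 6*t^-4 - 7*t^-5 + 7*t^-6 - 7*t^-7 + 5*t^-8 - 3*t^-9 + t^-10

Answer: 2*t^-2 - 3*t^-3 + 6*t^-4 - 7*t^-5 + 7*t^-6 - 7*t^-7 + 5*t^-8 - 3*t^-9 + t^-10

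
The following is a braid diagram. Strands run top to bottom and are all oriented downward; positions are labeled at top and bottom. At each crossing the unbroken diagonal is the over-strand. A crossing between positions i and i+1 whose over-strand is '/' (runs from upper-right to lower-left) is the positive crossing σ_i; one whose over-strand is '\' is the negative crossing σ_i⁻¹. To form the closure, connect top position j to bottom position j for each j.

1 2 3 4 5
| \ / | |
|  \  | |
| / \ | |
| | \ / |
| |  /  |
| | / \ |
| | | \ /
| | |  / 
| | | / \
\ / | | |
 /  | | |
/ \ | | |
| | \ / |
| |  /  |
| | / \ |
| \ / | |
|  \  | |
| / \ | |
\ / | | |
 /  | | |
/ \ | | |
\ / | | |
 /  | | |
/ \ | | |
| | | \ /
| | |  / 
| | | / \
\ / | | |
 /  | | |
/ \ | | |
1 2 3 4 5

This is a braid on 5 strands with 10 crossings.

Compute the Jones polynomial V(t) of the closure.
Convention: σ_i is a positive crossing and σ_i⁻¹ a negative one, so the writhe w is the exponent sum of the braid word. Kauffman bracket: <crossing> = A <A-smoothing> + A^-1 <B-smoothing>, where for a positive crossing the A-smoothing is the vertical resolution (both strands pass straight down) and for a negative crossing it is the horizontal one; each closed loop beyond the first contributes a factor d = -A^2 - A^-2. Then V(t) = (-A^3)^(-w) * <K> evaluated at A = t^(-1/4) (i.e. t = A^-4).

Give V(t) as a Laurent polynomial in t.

Reading the diagram top to bottom ('/'-over between positions i,i+1 = s_i, '\'-over = s_i^-1): braid word = s2^-1 s3 s4 s1 s3 s2^-1 s1 s1 s4 s1.
Braid: s2^-1 s3 s4 s1 s3 s2^-1 s1 s1 s4 s1 on 5 strands, 10 crossings.
Writhe w = (#positive) - (#negative) = 8 - 2 = 6.
State-sum expansion of <K>. There are 2^10 = 1024 states.
For each crossing: s=0 is the vertical smoothing, s=1 horizontal. Crossing k contributes A^(sign_k * (1 - 2*s_k)); loop factor d = -A^2 - A^-2.
Tabulate the states by total A-exponent and number of loops L (A-exp: L × count):
  A^10: L=5 ×1
  A^8: L=4 ×10
  A^6: L=3 ×39, L=5 ×6
  A^4: L=2 ×68, L=4 ×51, L=6 ×1
  A^2: L=1 ×44, L=3 ×139, L=5 ×27
  A^0: L=2 ×126, L=4 ×118, L=6 ×8
  A^-2: L=1 ×11, L=3 ×140, L=5 ×58, L=7 ×1
  A^-4: L=2 ×19, L=4 ×85, L=6 ×16
  A^-6: L=3 ×15, L=5 ×28, L=7 ×2
  A^-8: L=4 ×6, L=6 ×4
  A^-10: L=5 ×1
Each group contributes A^e * Σ count * d^(L-1):
Powers of d = -A^2 - A^-2: d^2 = A^4 + 2 + A^-4; d^3 = -A^6 - 3*A^2 - 3*A^-2 - A^-6; d^4 = A^8 + 4*A^4 + 6 + 4*A^-4 + A^-8; d^5 = -A^10 - 5*A^6 - 10*A^2 - 10*A^-2 - 5*A^-6 - A^-10; d^6 = A^12 + 6*A^8 + 15*A^4 + 20 + 15*A^-4 + 6*A^-8 + A^-12.
  A^10 * (d^4) = A^18 + 4*A^14 + 6*A^10 + 4*A^6 + A^2
  A^8 * (10*d^3) = -10*A^14 - 30*A^10 - 30*A^6 - 10*A^2
  A^6 * (39*d^2 + 6*d^4) = 6*A^14 + 63*A^10 + 114*A^6 + 63*A^2 + 6*A^-2
  A^4 * (68*d + 51*d^3 + d^5) = -A^14 - 56*A^10 - 231*A^6 - 231*A^2 - 56*A^-2 - A^-6
  A^2 * (44 + 139*d^2 + 27*d^4) = 27*A^10 + 247*A^6 + 484*A^2 + 247*A^-2 + 27*A^-6
  A^0 * (126*d + 118*d^3 + 8*d^5) = -8*A^10 - 158*A^6 - 560*A^2 - 560*A^-2 - 158*A^-6 - 8*A^-10
  A^-2 * (11 + 140*d^2 + 58*d^4 + d^6) = A^10 + 64*A^6 + 387*A^2 + 659*A^-2 + 387*A^-6 + 64*A^-10 + A^-14
  A^-4 * (19*d + 85*d^3 + 16*d^5) = -16*A^6 - 165*A^2 - 434*A^-2 - 434*A^-6 - 165*A^-10 - 16*A^-14
  A^-6 * (15*d^2 + 28*d^4 + 2*d^6) = 2*A^6 + 40*A^2 + 157*A^-2 + 238*A^-6 + 157*A^-10 + 40*A^-14 + 2*A^-18
  A^-8 * (6*d^3 + 4*d^5) = -4*A^2 - 26*A^-2 - 58*A^-6 - 58*A^-10 - 26*A^-14 - 4*A^-18
  A^-10 * (d^4) = A^-2 + 4*A^-6 + 6*A^-10 + 4*A^-14 + A^-18
Summing the groups: <K> = A^18 - A^14 + 3*A^10 - 4*A^6 + 5*A^2 - 6*A^-2 + 5*A^-6 - 4*A^-10 + 3*A^-14 - A^-18
Normalise by the writhe: (-A^3)^(-w) = (-A^3)^(-6) = A^-18, so f(A) = A^-18 * <K> = 1 - A^-4 + 3*A^-8 - 4*A^-12 + 5*A^-16 - 6*A^-20 + 5*A^-24 - 4*A^-28 + 3*A^-32 - A^-36.
Substitute A = t^(-1/4), i.e. A^e → t^(-e/4): V(t) = -t^9 + 3*t^8 - 4*t^7 + 5*t^6 - 6*t^5 + 5*t^4 - 4*t^3 + 3*t^2 - t + 1

Answer: -t^9 + 3*t^8 - 4*t^7 + 5*t^6 - 6*t^5 + 5*t^4 - 4*t^3 + 3*t^2 - t + 1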